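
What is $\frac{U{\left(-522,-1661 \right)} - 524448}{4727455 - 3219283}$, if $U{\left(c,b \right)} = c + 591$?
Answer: $- \frac{174793}{502724} \approx -0.34769$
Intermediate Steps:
$U{\left(c,b \right)} = 591 + c$
$\frac{U{\left(-522,-1661 \right)} - 524448}{4727455 - 3219283} = \frac{\left(591 - 522\right) - 524448}{4727455 - 3219283} = \frac{69 - 524448}{1508172} = \left(-524379\right) \frac{1}{1508172} = - \frac{174793}{502724}$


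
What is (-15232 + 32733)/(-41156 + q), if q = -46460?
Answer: -473/2368 ≈ -0.19975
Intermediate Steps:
(-15232 + 32733)/(-41156 + q) = (-15232 + 32733)/(-41156 - 46460) = 17501/(-87616) = 17501*(-1/87616) = -473/2368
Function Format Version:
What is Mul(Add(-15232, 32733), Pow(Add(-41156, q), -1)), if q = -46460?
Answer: Rational(-473, 2368) ≈ -0.19975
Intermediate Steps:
Mul(Add(-15232, 32733), Pow(Add(-41156, q), -1)) = Mul(Add(-15232, 32733), Pow(Add(-41156, -46460), -1)) = Mul(17501, Pow(-87616, -1)) = Mul(17501, Rational(-1, 87616)) = Rational(-473, 2368)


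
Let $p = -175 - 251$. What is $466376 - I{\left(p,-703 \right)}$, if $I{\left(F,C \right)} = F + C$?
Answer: $467505$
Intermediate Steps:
$p = -426$ ($p = -175 - 251 = -426$)
$I{\left(F,C \right)} = C + F$
$466376 - I{\left(p,-703 \right)} = 466376 - \left(-703 - 426\right) = 466376 - -1129 = 466376 + 1129 = 467505$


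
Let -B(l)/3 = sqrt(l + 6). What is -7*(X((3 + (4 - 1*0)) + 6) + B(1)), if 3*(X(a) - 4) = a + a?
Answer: -266/3 + 21*sqrt(7) ≈ -33.106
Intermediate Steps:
X(a) = 4 + 2*a/3 (X(a) = 4 + (a + a)/3 = 4 + (2*a)/3 = 4 + 2*a/3)
B(l) = -3*sqrt(6 + l) (B(l) = -3*sqrt(l + 6) = -3*sqrt(6 + l))
-7*(X((3 + (4 - 1*0)) + 6) + B(1)) = -7*((4 + 2*((3 + (4 - 1*0)) + 6)/3) - 3*sqrt(6 + 1)) = -7*((4 + 2*((3 + (4 + 0)) + 6)/3) - 3*sqrt(7)) = -7*((4 + 2*((3 + 4) + 6)/3) - 3*sqrt(7)) = -7*((4 + 2*(7 + 6)/3) - 3*sqrt(7)) = -7*((4 + (2/3)*13) - 3*sqrt(7)) = -7*((4 + 26/3) - 3*sqrt(7)) = -7*(38/3 - 3*sqrt(7)) = -266/3 + 21*sqrt(7)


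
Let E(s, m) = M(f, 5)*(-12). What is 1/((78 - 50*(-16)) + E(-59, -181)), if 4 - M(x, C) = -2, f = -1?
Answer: 1/806 ≈ 0.0012407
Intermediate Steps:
M(x, C) = 6 (M(x, C) = 4 - 1*(-2) = 4 + 2 = 6)
E(s, m) = -72 (E(s, m) = 6*(-12) = -72)
1/((78 - 50*(-16)) + E(-59, -181)) = 1/((78 - 50*(-16)) - 72) = 1/((78 + 800) - 72) = 1/(878 - 72) = 1/806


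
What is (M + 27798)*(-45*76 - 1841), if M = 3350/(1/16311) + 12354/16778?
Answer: -2412819197572989/8389 ≈ -2.8762e+11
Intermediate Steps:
M = 458390485827/8389 (M = 3350/(1/16311) + 12354*(1/16778) = 3350*16311 + 6177/8389 = 54641850 + 6177/8389 = 458390485827/8389 ≈ 5.4642e+7)
(M + 27798)*(-45*76 - 1841) = (458390485827/8389 + 27798)*(-45*76 - 1841) = 458623683249*(-3420 - 1841)/8389 = (458623683249/8389)*(-5261) = -2412819197572989/8389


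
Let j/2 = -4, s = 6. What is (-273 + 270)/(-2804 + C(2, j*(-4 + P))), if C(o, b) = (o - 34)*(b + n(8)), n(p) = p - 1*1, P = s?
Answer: 3/2516 ≈ 0.0011924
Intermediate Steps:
j = -8 (j = 2*(-4) = -8)
P = 6
n(p) = -1 + p (n(p) = p - 1 = -1 + p)
C(o, b) = (-34 + o)*(7 + b) (C(o, b) = (o - 34)*(b + (-1 + 8)) = (-34 + o)*(b + 7) = (-34 + o)*(7 + b))
(-273 + 270)/(-2804 + C(2, j*(-4 + P))) = (-273 + 270)/(-2804 + (-238 - (-272)*(-4 + 6) + 7*2 - 8*(-4 + 6)*2)) = -3/(-2804 + (-238 - (-272)*2 + 14 - 8*2*2)) = -3/(-2804 + (-238 - 34*(-16) + 14 - 16*2)) = -3/(-2804 + (-238 + 544 + 14 - 32)) = -3/(-2804 + 288) = -3/(-2516) = -3*(-1/2516) = 3/2516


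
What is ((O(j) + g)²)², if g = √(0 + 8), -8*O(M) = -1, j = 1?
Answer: 265217/4096 + 513*√2/64 ≈ 76.086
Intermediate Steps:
O(M) = ⅛ (O(M) = -⅛*(-1) = ⅛)
g = 2*√2 (g = √8 = 2*√2 ≈ 2.8284)
((O(j) + g)²)² = ((⅛ + 2*√2)²)² = (⅛ + 2*√2)⁴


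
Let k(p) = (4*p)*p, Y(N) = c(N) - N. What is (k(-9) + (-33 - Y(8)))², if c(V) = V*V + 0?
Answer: 55225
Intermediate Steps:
c(V) = V² (c(V) = V² + 0 = V²)
Y(N) = N² - N
k(p) = 4*p²
(k(-9) + (-33 - Y(8)))² = (4*(-9)² + (-33 - 8*(-1 + 8)))² = (4*81 + (-33 - 8*7))² = (324 + (-33 - 1*56))² = (324 + (-33 - 56))² = (324 - 89)² = 235² = 55225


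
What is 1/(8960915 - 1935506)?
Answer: 1/7025409 ≈ 1.4234e-7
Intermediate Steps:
1/(8960915 - 1935506) = 1/7025409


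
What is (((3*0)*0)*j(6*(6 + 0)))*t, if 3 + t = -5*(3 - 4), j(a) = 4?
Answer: 0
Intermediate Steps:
t = 2 (t = -3 - 5*(3 - 4) = -3 - 5*(-1) = -3 + 5 = 2)
(((3*0)*0)*j(6*(6 + 0)))*t = (((3*0)*0)*4)*2 = ((0*0)*4)*2 = (0*4)*2 = 0*2 = 0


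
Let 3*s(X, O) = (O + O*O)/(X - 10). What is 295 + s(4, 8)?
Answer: 291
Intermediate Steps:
s(X, O) = (O + O²)/(3*(-10 + X)) (s(X, O) = ((O + O*O)/(X - 10))/3 = ((O + O²)/(-10 + X))/3 = (O + O²)/(3*(-10 + X)))
295 + s(4, 8) = 295 + (⅓)*8*(1 + 8)/(-10 + 4) = 295 + (⅓)*8*9/(-6) = 295 + (⅓)*8*(-⅙)*9 = 295 - 4 = 291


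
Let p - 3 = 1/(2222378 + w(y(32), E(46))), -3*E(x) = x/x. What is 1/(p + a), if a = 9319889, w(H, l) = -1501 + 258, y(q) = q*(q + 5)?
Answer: 2221135/20700738317421 ≈ 1.0730e-7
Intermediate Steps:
y(q) = q*(5 + q)
E(x) = -⅓ (E(x) = -x/(3*x) = -⅓*1 = -⅓)
w(H, l) = -1243
p = 6663406/2221135 (p = 3 + 1/(2222378 - 1243) = 3 + 1/2221135 = 6663406/2221135 ≈ 3.0000)
1/(p + a) = 1/(6663406/2221135 + 9319889) = 1/(20700738317421/2221135) = 2221135/20700738317421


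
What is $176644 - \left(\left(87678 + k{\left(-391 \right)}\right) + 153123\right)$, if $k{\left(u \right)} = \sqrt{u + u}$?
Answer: $-64157 - i \sqrt{782} \approx -64157.0 - 27.964 i$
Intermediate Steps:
$k{\left(u \right)} = \sqrt{2} \sqrt{u}$ ($k{\left(u \right)} = \sqrt{2 u} = \sqrt{2} \sqrt{u}$)
$176644 - \left(\left(87678 + k{\left(-391 \right)}\right) + 153123\right) = 176644 - \left(\left(87678 + \sqrt{2} \sqrt{-391}\right) + 153123\right) = 176644 - \left(\left(87678 + \sqrt{2} i \sqrt{391}\right) + 153123\right) = 176644 - \left(\left(87678 + i \sqrt{782}\right) + 153123\right) = 176644 - \left(240801 + i \sqrt{782}\right) = -64157 - i \sqrt{782}$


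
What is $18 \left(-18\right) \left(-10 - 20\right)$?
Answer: $9720$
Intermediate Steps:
$18 \left(-18\right) \left(-10 - 20\right) = - 324 \left(-10 - 20\right) = \left(-324\right) \left(-30\right) = 9720$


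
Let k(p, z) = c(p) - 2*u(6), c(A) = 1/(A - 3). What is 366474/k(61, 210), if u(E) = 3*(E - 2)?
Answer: -21255492/1391 ≈ -15281.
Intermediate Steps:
c(A) = 1/(-3 + A)
u(E) = -6 + 3*E (u(E) = 3*(-2 + E) = -6 + 3*E)
k(p, z) = -24 + 1/(-3 + p) (k(p, z) = 1/(-3 + p) - 2*(-6 + 3*6) = 1/(-3 + p) - 2*(-6 + 18) = 1/(-3 + p) - 2*12 = 1/(-3 + p) - 24 = -24 + 1/(-3 + p))
366474/k(61, 210) = 366474/(((73 - 24*61)/(-3 + 61))) = 366474/(((73 - 1464)/58)) = 366474/(((1/58)*(-1391))) = 366474/(-1391/58) = 366474*(-58/1391) = -21255492/1391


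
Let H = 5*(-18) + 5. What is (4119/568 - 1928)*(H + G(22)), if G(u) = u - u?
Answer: 92733725/568 ≈ 1.6326e+5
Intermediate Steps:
H = -85 (H = -90 + 5 = -85)
G(u) = 0
(4119/568 - 1928)*(H + G(22)) = (4119/568 - 1928)*(-85 + 0) = (4119*(1/568) - 1928)*(-85) = (4119/568 - 1928)*(-85) = -1090985/568*(-85) = 92733725/568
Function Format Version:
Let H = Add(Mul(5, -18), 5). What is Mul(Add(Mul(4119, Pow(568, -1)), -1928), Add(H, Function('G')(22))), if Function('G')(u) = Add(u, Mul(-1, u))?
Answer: Rational(92733725, 568) ≈ 1.6326e+5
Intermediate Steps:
H = -85 (H = Add(-90, 5) = -85)
Function('G')(u) = 0
Mul(Add(Mul(4119, Pow(568, -1)), -1928), Add(H, Function('G')(22))) = Mul(Add(Mul(4119, Pow(568, -1)), -1928), Add(-85, 0)) = Mul(Add(Mul(4119, Rational(1, 568)), -1928), -85) = Mul(Add(Rational(4119, 568), -1928), -85) = Mul(Rational(-1090985, 568), -85) = Rational(92733725, 568)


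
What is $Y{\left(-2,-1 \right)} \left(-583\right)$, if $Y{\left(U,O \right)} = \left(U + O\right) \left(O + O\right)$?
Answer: $-3498$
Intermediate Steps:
$Y{\left(U,O \right)} = 2 O \left(O + U\right)$ ($Y{\left(U,O \right)} = \left(O + U\right) 2 O = 2 O \left(O + U\right)$)
$Y{\left(-2,-1 \right)} \left(-583\right) = 2 \left(-1\right) \left(-1 - 2\right) \left(-583\right) = 2 \left(-1\right) \left(-3\right) \left(-583\right) = 6 \left(-583\right) = -3498$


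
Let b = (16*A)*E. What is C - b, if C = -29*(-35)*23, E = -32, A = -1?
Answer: 22833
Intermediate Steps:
C = 23345 (C = 1015*23 = 23345)
b = 512 (b = (16*(-1))*(-32) = -16*(-32) = 512)
C - b = 23345 - 1*512 = 23345 - 512 = 22833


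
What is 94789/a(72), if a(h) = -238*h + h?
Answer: -94789/17064 ≈ -5.5549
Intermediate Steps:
a(h) = -237*h
94789/a(72) = 94789/((-237*72)) = 94789/(-17064) = 94789*(-1/17064) = -94789/17064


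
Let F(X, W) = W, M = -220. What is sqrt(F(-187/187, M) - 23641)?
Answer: I*sqrt(23861) ≈ 154.47*I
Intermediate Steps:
sqrt(F(-187/187, M) - 23641) = sqrt(-220 - 23641) = sqrt(-23861) = I*sqrt(23861)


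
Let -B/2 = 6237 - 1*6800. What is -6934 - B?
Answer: -8060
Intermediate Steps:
B = 1126 (B = -2*(6237 - 1*6800) = -2*(6237 - 6800) = -2*(-563) = 1126)
-6934 - B = -6934 - 1*1126 = -6934 - 1126 = -8060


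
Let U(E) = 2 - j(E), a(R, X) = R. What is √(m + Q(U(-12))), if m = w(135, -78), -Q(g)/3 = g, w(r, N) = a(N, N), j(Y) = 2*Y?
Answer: 2*I*√39 ≈ 12.49*I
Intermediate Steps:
U(E) = 2 - 2*E
w(r, N) = N
Q(g) = -3*g
m = -78
√(m + Q(U(-12))) = √(-78 - 3*(2 - 2*(-12))) = √(-78 - 3*(2 + 24)) = √(-78 - 3*26) = √(-78 - 78) = √(-156) = 2*I*√39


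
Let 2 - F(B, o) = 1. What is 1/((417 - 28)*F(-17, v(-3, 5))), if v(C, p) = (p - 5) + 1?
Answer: 1/389 ≈ 0.0025707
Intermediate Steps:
v(C, p) = -4 + p (v(C, p) = (-5 + p) + 1 = -4 + p)
F(B, o) = 1 (F(B, o) = 2 - 1*1 = 2 - 1 = 1)
1/((417 - 28)*F(-17, v(-3, 5))) = 1/((417 - 28)*1) = 1/(389*1) = 1/389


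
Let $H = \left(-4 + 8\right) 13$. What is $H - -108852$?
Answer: $108904$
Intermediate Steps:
$H = 52$ ($H = 4 \cdot 13 = 52$)
$H - -108852 = 52 - -108852 = 52 + 108852 = 108904$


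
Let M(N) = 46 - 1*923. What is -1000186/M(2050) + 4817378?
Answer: 4225840692/877 ≈ 4.8185e+6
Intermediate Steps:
M(N) = -877 (M(N) = 46 - 923 = -877)
-1000186/M(2050) + 4817378 = -1000186/(-877) + 4817378 = -1000186*(-1/877) + 4817378 = 1000186/877 + 4817378 = 4225840692/877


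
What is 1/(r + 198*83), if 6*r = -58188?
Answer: 1/6736 ≈ 0.00014846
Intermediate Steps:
r = -9698 (r = (⅙)*(-58188) = -9698)
1/(r + 198*83) = 1/(-9698 + 198*83) = 1/(-9698 + 16434) = 1/6736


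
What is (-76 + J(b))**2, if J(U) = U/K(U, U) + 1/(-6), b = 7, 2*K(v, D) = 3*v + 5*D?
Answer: 829921/144 ≈ 5763.3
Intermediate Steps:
K(v, D) = 3*v/2 + 5*D/2 (K(v, D) = (3*v + 5*D)/2 = 3*v/2 + 5*D/2)
J(U) = 1/12 (J(U) = U/(3*U/2 + 5*U/2) + 1/(-6) = U/((4*U)) + 1*(-1/6) = U*(1/(4*U)) - 1/6 = 1/4 - 1/6 = 1/12)
(-76 + J(b))**2 = (-76 + 1/12)**2 = (-911/12)**2 = 829921/144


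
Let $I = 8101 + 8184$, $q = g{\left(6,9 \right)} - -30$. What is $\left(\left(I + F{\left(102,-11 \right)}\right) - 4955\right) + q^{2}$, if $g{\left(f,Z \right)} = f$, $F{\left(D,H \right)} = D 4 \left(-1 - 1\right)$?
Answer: $11810$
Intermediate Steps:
$F{\left(D,H \right)} = - 8 D$ ($F{\left(D,H \right)} = D 4 \left(-2\right) = D \left(-8\right) = - 8 D$)
$q = 36$ ($q = 6 - -30 = 6 + 30 = 36$)
$I = 16285$
$\left(\left(I + F{\left(102,-11 \right)}\right) - 4955\right) + q^{2} = \left(\left(16285 - 816\right) - 4955\right) + 36^{2} = \left(\left(16285 - 816\right) - 4955\right) + 1296 = \left(15469 - 4955\right) + 1296 = 10514 + 1296 = 11810$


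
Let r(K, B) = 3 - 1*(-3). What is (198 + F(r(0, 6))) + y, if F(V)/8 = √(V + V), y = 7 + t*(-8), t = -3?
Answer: 229 + 16*√3 ≈ 256.71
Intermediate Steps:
r(K, B) = 6 (r(K, B) = 3 + 3 = 6)
y = 31 (y = 7 - 3*(-8) = 7 + 24 = 31)
F(V) = 8*√2*√V (F(V) = 8*√(V + V) = 8*√(2*V) = 8*(√2*√V) = 8*√2*√V)
(198 + F(r(0, 6))) + y = (198 + 8*√2*√6) + 31 = (198 + 16*√3) + 31 = 229 + 16*√3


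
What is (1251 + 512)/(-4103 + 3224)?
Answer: -1763/879 ≈ -2.0057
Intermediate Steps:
(1251 + 512)/(-4103 + 3224) = 1763/(-879) = 1763*(-1/879) = -1763/879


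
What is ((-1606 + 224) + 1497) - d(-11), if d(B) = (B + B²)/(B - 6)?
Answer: 2065/17 ≈ 121.47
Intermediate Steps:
d(B) = (B + B²)/(-6 + B)
((-1606 + 224) + 1497) - d(-11) = ((-1606 + 224) + 1497) - (-11)*(1 - 11)/(-6 - 11) = (-1382 + 1497) - (-11)*(-10)/(-17) = 115 - (-11)*(-1)*(-10)/17 = 115 - 1*(-110/17) = 115 + 110/17 = 2065/17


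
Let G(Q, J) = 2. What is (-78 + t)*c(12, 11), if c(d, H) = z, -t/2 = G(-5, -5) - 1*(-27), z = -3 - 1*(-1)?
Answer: 272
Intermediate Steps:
z = -2 (z = -3 + 1 = -2)
t = -58 (t = -2*(2 - 1*(-27)) = -2*(2 + 27) = -2*29 = -58)
c(d, H) = -2
(-78 + t)*c(12, 11) = (-78 - 58)*(-2) = -136*(-2) = 272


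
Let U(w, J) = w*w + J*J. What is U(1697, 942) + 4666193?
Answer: 8433366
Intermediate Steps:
U(w, J) = J² + w² (U(w, J) = w² + J² = J² + w²)
U(1697, 942) + 4666193 = (942² + 1697²) + 4666193 = (887364 + 2879809) + 4666193 = 3767173 + 4666193 = 8433366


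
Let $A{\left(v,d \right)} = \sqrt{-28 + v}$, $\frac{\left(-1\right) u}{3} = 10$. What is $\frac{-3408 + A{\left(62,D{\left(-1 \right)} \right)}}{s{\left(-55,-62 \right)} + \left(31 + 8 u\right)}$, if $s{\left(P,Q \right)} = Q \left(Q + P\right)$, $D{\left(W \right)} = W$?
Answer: $- \frac{3408}{7045} + \frac{\sqrt{34}}{7045} \approx -0.48292$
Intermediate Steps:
$s{\left(P,Q \right)} = Q \left(P + Q\right)$
$u = -30$ ($u = \left(-3\right) 10 = -30$)
$\frac{-3408 + A{\left(62,D{\left(-1 \right)} \right)}}{s{\left(-55,-62 \right)} + \left(31 + 8 u\right)} = \frac{-3408 + \sqrt{-28 + 62}}{- 62 \left(-55 - 62\right) + \left(31 + 8 \left(-30\right)\right)} = \frac{-3408 + \sqrt{34}}{\left(-62\right) \left(-117\right) + \left(31 - 240\right)} = \frac{-3408 + \sqrt{34}}{7254 - 209} = \frac{-3408 + \sqrt{34}}{7045} = \left(-3408 + \sqrt{34}\right) \frac{1}{7045} = - \frac{3408}{7045} + \frac{\sqrt{34}}{7045}$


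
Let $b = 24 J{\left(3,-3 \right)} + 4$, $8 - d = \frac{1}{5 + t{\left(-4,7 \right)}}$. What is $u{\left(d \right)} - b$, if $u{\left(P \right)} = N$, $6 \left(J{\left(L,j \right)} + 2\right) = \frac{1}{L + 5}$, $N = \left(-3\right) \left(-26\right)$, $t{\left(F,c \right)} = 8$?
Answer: $\frac{243}{2} \approx 121.5$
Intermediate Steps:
$N = 78$
$J{\left(L,j \right)} = -2 + \frac{1}{6 \left(5 + L\right)}$ ($J{\left(L,j \right)} = -2 + \frac{1}{6 \left(L + 5\right)} = -2 + \frac{1}{6 \left(5 + L\right)}$)
$d = \frac{103}{13}$ ($d = 8 - \frac{1}{5 + 8} = 8 - \frac{1}{13} = \frac{103}{13} \approx 7.9231$)
$b = - \frac{87}{2}$ ($b = 24 \frac{-59 - 36}{6 \left(5 + 3\right)} + 4 = 24 \frac{-59 - 36}{6 \cdot 8} + 4 = 24 \cdot \frac{1}{6} \cdot \frac{1}{8} \left(-95\right) + 4 = 24 \left(- \frac{95}{48}\right) + 4 = - \frac{95}{2} + 4 = - \frac{87}{2} \approx -43.5$)
$u{\left(P \right)} = 78$
$u{\left(d \right)} - b = 78 - - \frac{87}{2} = 78 + \frac{87}{2} = \frac{243}{2}$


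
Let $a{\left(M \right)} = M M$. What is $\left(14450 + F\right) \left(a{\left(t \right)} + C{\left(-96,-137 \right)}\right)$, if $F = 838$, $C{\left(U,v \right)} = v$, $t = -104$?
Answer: $163260552$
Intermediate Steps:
$a{\left(M \right)} = M^{2}$
$\left(14450 + F\right) \left(a{\left(t \right)} + C{\left(-96,-137 \right)}\right) = \left(14450 + 838\right) \left(\left(-104\right)^{2} - 137\right) = 15288 \left(10816 - 137\right) = 15288 \cdot 10679 = 163260552$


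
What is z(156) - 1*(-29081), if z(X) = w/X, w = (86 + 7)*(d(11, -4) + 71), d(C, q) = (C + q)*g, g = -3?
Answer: 756881/26 ≈ 29111.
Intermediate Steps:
d(C, q) = -3*C - 3*q (d(C, q) = (C + q)*(-3) = -3*C - 3*q)
w = 4650 (w = (86 + 7)*((-3*11 - 3*(-4)) + 71) = 93*((-33 + 12) + 71) = 93*(-21 + 71) = 93*50 = 4650)
z(X) = 4650/X
z(156) - 1*(-29081) = 4650/156 - 1*(-29081) = 4650*(1/156) + 29081 = 775/26 + 29081 = 756881/26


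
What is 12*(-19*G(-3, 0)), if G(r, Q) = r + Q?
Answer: 684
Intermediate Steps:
G(r, Q) = Q + r
12*(-19*G(-3, 0)) = 12*(-19*(0 - 3)) = 12*(-19*(-3)) = 12*57 = 684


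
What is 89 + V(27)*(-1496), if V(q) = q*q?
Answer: -1090495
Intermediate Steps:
V(q) = q²
89 + V(27)*(-1496) = 89 + 27²*(-1496) = 89 + 729*(-1496) = 89 - 1090584 = -1090495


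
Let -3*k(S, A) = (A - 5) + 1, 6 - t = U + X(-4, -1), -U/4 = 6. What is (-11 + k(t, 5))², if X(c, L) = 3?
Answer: 1156/9 ≈ 128.44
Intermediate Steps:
U = -24 (U = -4*6 = -24)
t = 27 (t = 6 - (-24 + 3) = 6 - 1*(-21) = 6 + 21 = 27)
k(S, A) = 4/3 - A/3 (k(S, A) = -((A - 5) + 1)/3 = -((-5 + A) + 1)/3 = -(-4 + A)/3 = 4/3 - A/3)
(-11 + k(t, 5))² = (-11 + (4/3 - ⅓*5))² = (-11 + (4/3 - 5/3))² = (-11 - ⅓)² = (-34/3)² = 1156/9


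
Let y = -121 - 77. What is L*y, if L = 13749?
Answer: -2722302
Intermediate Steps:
y = -198
L*y = 13749*(-198) = -2722302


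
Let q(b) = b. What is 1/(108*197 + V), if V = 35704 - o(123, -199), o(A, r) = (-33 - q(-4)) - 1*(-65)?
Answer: 1/56944 ≈ 1.7561e-5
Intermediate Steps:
o(A, r) = 36 (o(A, r) = (-33 - 1*(-4)) - 1*(-65) = (-33 + 4) + 65 = -29 + 65 = 36)
V = 35668 (V = 35704 - 1*36 = 35704 - 36 = 35668)
1/(108*197 + V) = 1/(108*197 + 35668) = 1/(21276 + 35668) = 1/56944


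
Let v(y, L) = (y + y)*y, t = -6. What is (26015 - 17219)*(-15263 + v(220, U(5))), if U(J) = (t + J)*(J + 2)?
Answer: 717199452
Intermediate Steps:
U(J) = (-6 + J)*(2 + J) (U(J) = (-6 + J)*(J + 2) = (-6 + J)*(2 + J))
v(y, L) = 2*y² (v(y, L) = (2*y)*y = 2*y²)
(26015 - 17219)*(-15263 + v(220, U(5))) = (26015 - 17219)*(-15263 + 2*220²) = 8796*(-15263 + 2*48400) = 8796*(-15263 + 96800) = 8796*81537 = 717199452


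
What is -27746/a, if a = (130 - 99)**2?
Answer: -27746/961 ≈ -28.872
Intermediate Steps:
a = 961 (a = 31**2 = 961)
-27746/a = -27746/961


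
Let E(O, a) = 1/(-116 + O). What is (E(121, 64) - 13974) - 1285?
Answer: -76294/5 ≈ -15259.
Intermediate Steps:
(E(121, 64) - 13974) - 1285 = (1/(-116 + 121) - 13974) - 1285 = (1/5 - 13974) - 1285 = -69869/5 - 1285 = -76294/5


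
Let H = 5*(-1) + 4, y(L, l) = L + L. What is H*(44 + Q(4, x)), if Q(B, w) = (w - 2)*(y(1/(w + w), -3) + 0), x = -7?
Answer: -317/7 ≈ -45.286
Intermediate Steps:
y(L, l) = 2*L
H = -1 (H = -5 + 4 = -1)
Q(B, w) = (-2 + w)/w (Q(B, w) = (w - 2)*(2/(w + w) + 0) = (-2 + w)*(2/((2*w)) + 0) = (-2 + w)*(2*(1/(2*w)) + 0) = (-2 + w)*(1/w + 0) = (-2 + w)/w)
H*(44 + Q(4, x)) = -(44 + (-2 - 7)/(-7)) = -(44 - 1/7*(-9)) = -(44 + 9/7) = -1*317/7 = -317/7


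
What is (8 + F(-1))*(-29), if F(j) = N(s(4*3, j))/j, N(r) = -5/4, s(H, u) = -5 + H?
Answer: -1073/4 ≈ -268.25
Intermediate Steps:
N(r) = -5/4 (N(r) = -5*1/4 = -5/4)
F(j) = -5/(4*j)
(8 + F(-1))*(-29) = (8 - 5/4/(-1))*(-29) = (8 - 5/4*(-1))*(-29) = (8 + 5/4)*(-29) = (37/4)*(-29) = -1073/4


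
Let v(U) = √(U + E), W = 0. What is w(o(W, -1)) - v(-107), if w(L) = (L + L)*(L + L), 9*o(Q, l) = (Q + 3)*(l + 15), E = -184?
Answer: 784/9 - I*√291 ≈ 87.111 - 17.059*I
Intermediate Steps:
o(Q, l) = (3 + Q)*(15 + l)/9 (o(Q, l) = ((Q + 3)*(l + 15))/9 = ((3 + Q)*(15 + l))/9 = (3 + Q)*(15 + l)/9)
v(U) = √(-184 + U) (v(U) = √(U - 184) = √(-184 + U))
w(L) = 4*L² (w(L) = (2*L)*(2*L) = 4*L²)
w(o(W, -1)) - v(-107) = 4*(5 + (⅓)*(-1) + (5/3)*0 + (⅑)*0*(-1))² - √(-184 - 107) = 4*(5 - ⅓ + 0 + 0)² - √(-291) = 4*(14/3)² - I*√291 = 4*(196/9) - I*√291 = 784/9 - I*√291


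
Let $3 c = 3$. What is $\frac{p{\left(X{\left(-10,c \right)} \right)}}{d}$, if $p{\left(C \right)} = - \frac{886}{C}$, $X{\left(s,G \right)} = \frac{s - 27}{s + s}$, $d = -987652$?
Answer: $\frac{4430}{9135781} \approx 0.00048491$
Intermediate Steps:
$c = 1$ ($c = \frac{1}{3} \cdot 3 = 1$)
$X{\left(s,G \right)} = \frac{-27 + s}{2 s}$
$\frac{p{\left(X{\left(-10,c \right)} \right)}}{d} = \frac{\left(-886\right) \frac{1}{\frac{1}{2} \frac{1}{-10} \left(-27 - 10\right)}}{-987652} = - \frac{886}{\frac{1}{2} \left(- \frac{1}{10}\right) \left(-37\right)} \left(- \frac{1}{987652}\right) = - \frac{886}{\frac{37}{20}} \left(- \frac{1}{987652}\right) = \left(-886\right) \frac{20}{37} \left(- \frac{1}{987652}\right) = \left(- \frac{17720}{37}\right) \left(- \frac{1}{987652}\right) = \frac{4430}{9135781}$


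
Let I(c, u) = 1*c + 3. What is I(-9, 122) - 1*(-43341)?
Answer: 43335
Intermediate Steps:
I(c, u) = 3 + c (I(c, u) = c + 3 = 3 + c)
I(-9, 122) - 1*(-43341) = (3 - 9) - 1*(-43341) = -6 + 43341 = 43335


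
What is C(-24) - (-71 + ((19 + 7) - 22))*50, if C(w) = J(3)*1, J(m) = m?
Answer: 3353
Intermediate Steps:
C(w) = 3 (C(w) = 3*1 = 3)
C(-24) - (-71 + ((19 + 7) - 22))*50 = 3 - (-71 + ((19 + 7) - 22))*50 = 3 - (-71 + (26 - 22))*50 = 3 - (-71 + 4)*50 = 3 - (-67)*50 = 3 - 1*(-3350) = 3 + 3350 = 3353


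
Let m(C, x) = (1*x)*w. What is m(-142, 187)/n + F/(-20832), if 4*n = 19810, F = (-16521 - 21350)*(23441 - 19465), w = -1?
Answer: 26632830977/3684660 ≈ 7228.0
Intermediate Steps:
F = -150575096 (F = -37871*3976 = -150575096)
n = 9905/2 (n = (¼)*19810 = 9905/2 ≈ 4952.5)
m(C, x) = -x (m(C, x) = (1*x)*(-1) = x*(-1) = -x)
m(-142, 187)/n + F/(-20832) = (-1*187)/(9905/2) - 150575096/(-20832) = -187*2/9905 - 150575096*(-1/20832) = -374/9905 + 2688841/372 = 26632830977/3684660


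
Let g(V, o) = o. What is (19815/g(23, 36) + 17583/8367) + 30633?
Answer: 1043716921/33468 ≈ 31186.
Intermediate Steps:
(19815/g(23, 36) + 17583/8367) + 30633 = (19815/36 + 17583/8367) + 30633 = (19815*(1/36) + 17583*(1/8367)) + 30633 = (6605/12 + 5861/2789) + 30633 = 18491677/33468 + 30633 = 1043716921/33468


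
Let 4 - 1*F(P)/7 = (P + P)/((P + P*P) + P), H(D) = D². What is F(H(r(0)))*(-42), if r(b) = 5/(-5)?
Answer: -980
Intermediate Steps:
r(b) = -1 (r(b) = 5*(-⅕) = -1)
F(P) = 28 - 14*P/(P² + 2*P) (F(P) = 28 - 7*(P + P)/((P + P*P) + P) = 28 - 7*2*P/((P + P²) + P) = 28 - 7*2*P/(P² + 2*P) = 28 - 14*P/(P² + 2*P))
F(H(r(0)))*(-42) = (14*(3 + 2*(-1)²)/(2 + (-1)²))*(-42) = (14*(3 + 2*1)/(2 + 1))*(-42) = (14*(3 + 2)/3)*(-42) = (14*(⅓)*5)*(-42) = (70/3)*(-42) = -980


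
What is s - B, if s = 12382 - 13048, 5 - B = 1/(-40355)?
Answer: -27078206/40355 ≈ -671.00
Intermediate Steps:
B = 201776/40355 (B = 5 - 1/(-40355) = 5 - 1*(-1/40355) = 5 + 1/40355 = 201776/40355 ≈ 5.0000)
s = -666
s - B = -666 - 1*201776/40355 = -666 - 201776/40355 = -27078206/40355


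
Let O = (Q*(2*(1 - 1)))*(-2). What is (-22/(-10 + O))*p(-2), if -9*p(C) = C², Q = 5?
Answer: -44/45 ≈ -0.97778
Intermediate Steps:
O = 0 (O = (5*(2*(1 - 1)))*(-2) = (5*(2*0))*(-2) = (5*0)*(-2) = 0*(-2) = 0)
p(C) = -C²/9
(-22/(-10 + O))*p(-2) = (-22/(-10 + 0))*(-⅑*(-2)²) = (-22/(-10))*(-⅑*4) = -22*(-⅒)*(-4/9) = (11/5)*(-4/9) = -44/45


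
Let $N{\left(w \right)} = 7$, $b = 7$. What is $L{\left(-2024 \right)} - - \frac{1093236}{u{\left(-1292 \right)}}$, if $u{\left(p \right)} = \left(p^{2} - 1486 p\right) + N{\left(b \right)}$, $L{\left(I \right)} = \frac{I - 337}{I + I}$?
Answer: $\frac{12899480391}{14529012784} \approx 0.88784$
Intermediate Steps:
$L{\left(I \right)} = \frac{-337 + I}{2 I}$
$u{\left(p \right)} = 7 + p^{2} - 1486 p$ ($u{\left(p \right)} = \left(p^{2} - 1486 p\right) + 7 = 7 + p^{2} - 1486 p$)
$L{\left(-2024 \right)} - - \frac{1093236}{u{\left(-1292 \right)}} = \frac{-337 - 2024}{2 \left(-2024\right)} - - \frac{1093236}{7 + \left(-1292\right)^{2} - -1919912} = \frac{1}{2} \left(- \frac{1}{2024}\right) \left(-2361\right) - - \frac{1093236}{7 + 1669264 + 1919912} = \frac{2361}{4048} - - \frac{1093236}{3589183} = \frac{2361}{4048} + \frac{1093236}{3589183} = \frac{12899480391}{14529012784}$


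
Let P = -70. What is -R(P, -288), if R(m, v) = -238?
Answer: 238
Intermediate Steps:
-R(P, -288) = -1*(-238) = 238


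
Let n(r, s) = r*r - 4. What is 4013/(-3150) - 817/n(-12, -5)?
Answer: -44791/6300 ≈ -7.1097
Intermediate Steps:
n(r, s) = -4 + r² (n(r, s) = r² - 4 = -4 + r²)
4013/(-3150) - 817/n(-12, -5) = 4013/(-3150) - 817/(-4 + (-12)²) = 4013*(-1/3150) - 817/(-4 + 144) = -4013/3150 - 817/140 = -44791/6300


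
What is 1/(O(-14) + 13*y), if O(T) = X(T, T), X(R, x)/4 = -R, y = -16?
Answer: -1/152 ≈ -0.0065789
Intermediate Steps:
X(R, x) = -4*R (X(R, x) = 4*(-R) = -4*R)
O(T) = -4*T
1/(O(-14) + 13*y) = 1/(-4*(-14) + 13*(-16)) = 1/(56 - 208) = 1/(-152) = -1/152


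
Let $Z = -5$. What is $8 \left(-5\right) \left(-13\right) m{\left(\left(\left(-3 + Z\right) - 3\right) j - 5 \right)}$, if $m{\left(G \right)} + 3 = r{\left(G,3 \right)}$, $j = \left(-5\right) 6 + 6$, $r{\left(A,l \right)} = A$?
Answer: $133120$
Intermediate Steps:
$j = -24$ ($j = -30 + 6 = -24$)
$m{\left(G \right)} = -3 + G$
$8 \left(-5\right) \left(-13\right) m{\left(\left(\left(-3 + Z\right) - 3\right) j - 5 \right)} = 8 \left(-5\right) \left(-13\right) \left(-3 - \left(5 - \left(\left(-3 - 5\right) - 3\right) \left(-24\right)\right)\right) = \left(-40\right) \left(-13\right) \left(-3 - \left(5 - \left(-8 - 3\right) \left(-24\right)\right)\right) = 520 \left(-3 - -259\right) = 520 \left(-3 + \left(264 - 5\right)\right) = 520 \left(-3 + 259\right) = 520 \cdot 256 = 133120$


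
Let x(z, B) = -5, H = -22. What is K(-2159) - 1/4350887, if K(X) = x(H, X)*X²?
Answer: -101403534531236/4350887 ≈ -2.3306e+7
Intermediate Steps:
K(X) = -5*X²
K(-2159) - 1/4350887 = -5*(-2159)² - 1/4350887 = -5*4661281 - 1*1/4350887 = -23306405 - 1/4350887 = -101403534531236/4350887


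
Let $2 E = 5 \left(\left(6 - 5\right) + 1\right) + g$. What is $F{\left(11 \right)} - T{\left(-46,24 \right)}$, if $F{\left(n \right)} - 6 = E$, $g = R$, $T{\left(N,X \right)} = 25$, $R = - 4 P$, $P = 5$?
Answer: $-24$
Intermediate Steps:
$R = -20$ ($R = \left(-4\right) 5 = -20$)
$g = -20$
$E = -5$ ($E = \frac{5 \left(\left(6 - 5\right) + 1\right) - 20}{2} = \frac{5 \left(1 + 1\right) - 20}{2} = \frac{5 \cdot 2 - 20}{2} = \frac{10 - 20}{2} = \frac{1}{2} \left(-10\right) = -5$)
$F{\left(n \right)} = 1$ ($F{\left(n \right)} = 6 - 5 = 1$)
$F{\left(11 \right)} - T{\left(-46,24 \right)} = 1 - 25 = -24$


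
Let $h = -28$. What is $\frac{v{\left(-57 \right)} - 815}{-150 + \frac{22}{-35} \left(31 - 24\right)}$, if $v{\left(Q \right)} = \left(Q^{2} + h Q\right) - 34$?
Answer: $- \frac{4995}{193} \approx -25.881$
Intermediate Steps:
$v{\left(Q \right)} = -34 + Q^{2} - 28 Q$ ($v{\left(Q \right)} = \left(Q^{2} - 28 Q\right) - 34 = -34 + Q^{2} - 28 Q$)
$\frac{v{\left(-57 \right)} - 815}{-150 + \frac{22}{-35} \left(31 - 24\right)} = \frac{\left(-34 + \left(-57\right)^{2} - -1596\right) - 815}{-150 + \frac{22}{-35} \left(31 - 24\right)} = \frac{\left(-34 + 3249 + 1596\right) - 815}{-150 + 22 \left(- \frac{1}{35}\right) 7} = \frac{4811 - 815}{-150 - \frac{22}{5}} = \frac{3996}{-150 - \frac{22}{5}} = \frac{3996}{- \frac{772}{5}} = 3996 \left(- \frac{5}{772}\right) = - \frac{4995}{193}$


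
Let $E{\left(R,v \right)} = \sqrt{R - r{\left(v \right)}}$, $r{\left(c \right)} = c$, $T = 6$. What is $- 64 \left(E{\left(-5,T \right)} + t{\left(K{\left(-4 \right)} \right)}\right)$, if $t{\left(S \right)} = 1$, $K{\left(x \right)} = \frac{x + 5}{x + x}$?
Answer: $-64 - 64 i \sqrt{11} \approx -64.0 - 212.26 i$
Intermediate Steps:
$K{\left(x \right)} = \frac{5 + x}{2 x}$
$E{\left(R,v \right)} = \sqrt{R - v}$
$- 64 \left(E{\left(-5,T \right)} + t{\left(K{\left(-4 \right)} \right)}\right) = - 64 \left(\sqrt{-5 - 6} + 1\right) = - 64 \left(\sqrt{-11} + 1\right) = - 64 \left(i \sqrt{11} + 1\right) = - 64 \left(1 + i \sqrt{11}\right) = -64 - 64 i \sqrt{11}$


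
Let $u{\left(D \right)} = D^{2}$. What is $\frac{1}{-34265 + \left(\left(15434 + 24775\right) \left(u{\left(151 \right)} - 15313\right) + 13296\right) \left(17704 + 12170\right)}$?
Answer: $\frac{1}{8995010221447} \approx 1.1117 \cdot 10^{-13}$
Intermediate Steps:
$\frac{1}{-34265 + \left(\left(15434 + 24775\right) \left(u{\left(151 \right)} - 15313\right) + 13296\right) \left(17704 + 12170\right)} = \frac{1}{-34265 + \left(\left(15434 + 24775\right) \left(151^{2} - 15313\right) + 13296\right) \left(17704 + 12170\right)} = \frac{1}{-34265 + \left(40209 \left(22801 - 15313\right) + 13296\right) 29874} = \frac{1}{-34265 + \left(40209 \cdot 7488 + 13296\right) 29874} = \frac{1}{-34265 + \left(301084992 + 13296\right) 29874} = \frac{1}{-34265 + 301098288 \cdot 29874} = \frac{1}{-34265 + 8995010255712} = \frac{1}{8995010221447}$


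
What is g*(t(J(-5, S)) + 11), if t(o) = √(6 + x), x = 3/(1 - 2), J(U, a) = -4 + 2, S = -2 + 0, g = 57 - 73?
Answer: -176 - 16*√3 ≈ -203.71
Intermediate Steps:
g = -16
S = -2
J(U, a) = -2
x = -3 (x = 3/(-1) = 3*(-1) = -3)
t(o) = √3 (t(o) = √(6 - 3) = √3)
g*(t(J(-5, S)) + 11) = -16*(√3 + 11) = -16*(11 + √3) = -176 - 16*√3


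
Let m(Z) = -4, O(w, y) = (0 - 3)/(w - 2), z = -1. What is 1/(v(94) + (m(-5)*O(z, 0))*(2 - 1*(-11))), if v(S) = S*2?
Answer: 1/136 ≈ 0.0073529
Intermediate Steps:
O(w, y) = -3/(-2 + w)
v(S) = 2*S
1/(v(94) + (m(-5)*O(z, 0))*(2 - 1*(-11))) = 1/(2*94 + (-(-12)/(-2 - 1))*(2 - 1*(-11))) = 1/(188 + (-(-12)/(-3))*(2 + 11)) = 1/(188 - (-12)*(-1)/3*13) = 1/(188 - 4*1*13) = 1/(188 - 4*13) = 1/(188 - 52) = 1/136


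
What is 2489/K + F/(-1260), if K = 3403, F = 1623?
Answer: -795643/1429260 ≈ -0.55668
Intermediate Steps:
2489/K + F/(-1260) = 2489/3403 + 1623/(-1260) = 2489*(1/3403) + 1623*(-1/1260) = 2489/3403 - 541/420 = -795643/1429260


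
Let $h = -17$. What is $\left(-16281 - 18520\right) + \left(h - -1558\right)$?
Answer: $-33260$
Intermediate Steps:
$\left(-16281 - 18520\right) + \left(h - -1558\right) = \left(-16281 - 18520\right) - -1541 = -34801 + \left(-17 + 1558\right) = -34801 + 1541 = -33260$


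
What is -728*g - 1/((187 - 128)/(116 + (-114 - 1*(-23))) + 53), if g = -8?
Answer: 8060391/1384 ≈ 5824.0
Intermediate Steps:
-728*g - 1/((187 - 128)/(116 + (-114 - 1*(-23))) + 53) = -728*(-8) - 1/((187 - 128)/(116 + (-114 - 1*(-23))) + 53) = -26*(-224) - 1/(59/(116 + (-114 + 23)) + 53) = 5824 - 1/(59/(116 - 91) + 53) = 5824 - 1/(59/25 + 53) = 5824 - 1/1384/25 = 5824 - 1*25/1384 = 5824 - 25/1384 = 8060391/1384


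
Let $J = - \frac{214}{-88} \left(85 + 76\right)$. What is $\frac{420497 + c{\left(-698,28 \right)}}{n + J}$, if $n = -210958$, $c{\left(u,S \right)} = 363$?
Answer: $- \frac{3703568}{1852985} \approx -1.9987$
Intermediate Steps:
$J = \frac{17227}{44}$ ($J = \left(-214\right) \left(- \frac{1}{88}\right) 161 = \frac{107}{44} \cdot 161 = \frac{17227}{44} \approx 391.52$)
$\frac{420497 + c{\left(-698,28 \right)}}{n + J} = \frac{420497 + 363}{-210958 + \frac{17227}{44}} = \frac{420860}{- \frac{9264925}{44}} = 420860 \left(- \frac{44}{9264925}\right) = - \frac{3703568}{1852985}$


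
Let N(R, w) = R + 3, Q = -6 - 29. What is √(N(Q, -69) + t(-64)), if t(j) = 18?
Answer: I*√14 ≈ 3.7417*I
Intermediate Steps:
Q = -35
N(R, w) = 3 + R
√(N(Q, -69) + t(-64)) = √((3 - 35) + 18) = √(-32 + 18) = √(-14) = I*√14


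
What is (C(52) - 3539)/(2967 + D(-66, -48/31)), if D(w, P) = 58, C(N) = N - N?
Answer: -3539/3025 ≈ -1.1699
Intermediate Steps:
C(N) = 0
(C(52) - 3539)/(2967 + D(-66, -48/31)) = (0 - 3539)/(2967 + 58) = -3539/3025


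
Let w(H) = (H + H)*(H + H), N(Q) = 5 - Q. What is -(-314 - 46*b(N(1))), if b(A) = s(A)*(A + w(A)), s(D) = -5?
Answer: -15326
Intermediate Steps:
w(H) = 4*H² (w(H) = (2*H)*(2*H) = 4*H²)
b(A) = -20*A² - 5*A (b(A) = -5*(A + 4*A²) = -20*A² - 5*A)
-(-314 - 46*b(N(1))) = -(-314 - 230*(5 - 1*1)*(-1 - 4*(5 - 1*1))) = -(-314 - 230*(5 - 1)*(-1 - 4*(5 - 1))) = -(-314 - 230*4*(-1 - 4*4)) = -(-314 - 230*4*(-1 - 16)) = -(-314 - 230*4*(-17)) = -(-314 - 46*(-340)) = -(-314 + 15640) = -1*15326 = -15326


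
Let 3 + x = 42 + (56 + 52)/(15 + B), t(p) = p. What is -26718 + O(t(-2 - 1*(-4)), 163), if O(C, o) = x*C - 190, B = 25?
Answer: -134123/5 ≈ -26825.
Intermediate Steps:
x = 417/10 (x = -3 + (42 + (56 + 52)/(15 + 25)) = -3 + (42 + 108/40) = -3 + (42 + 108*(1/40)) = -3 + (42 + 27/10) = -3 + 447/10 = 417/10 ≈ 41.700)
O(C, o) = -190 + 417*C/10 (O(C, o) = 417*C/10 - 190 = -190 + 417*C/10)
-26718 + O(t(-2 - 1*(-4)), 163) = -26718 + (-190 + 417*(-2 - 1*(-4))/10) = -26718 + (-190 + 417*(-2 + 4)/10) = -26718 + (-190 + (417/10)*2) = -26718 + (-190 + 417/5) = -26718 - 533/5 = -134123/5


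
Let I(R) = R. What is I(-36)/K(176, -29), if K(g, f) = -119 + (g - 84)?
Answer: 4/3 ≈ 1.3333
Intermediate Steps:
K(g, f) = -203 + g (K(g, f) = -119 + (-84 + g) = -203 + g)
I(-36)/K(176, -29) = -36/(-203 + 176) = -36/(-27) = -36*(-1/27) = 4/3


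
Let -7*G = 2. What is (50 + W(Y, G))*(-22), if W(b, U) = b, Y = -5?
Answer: -990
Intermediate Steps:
G = -2/7 (G = -⅐*2 = -2/7 ≈ -0.28571)
(50 + W(Y, G))*(-22) = (50 - 5)*(-22) = 45*(-22) = -990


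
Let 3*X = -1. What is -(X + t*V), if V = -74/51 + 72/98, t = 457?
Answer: 818863/2499 ≈ 327.68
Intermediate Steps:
X = -⅓ (X = (⅓)*(-1) = -⅓ ≈ -0.33333)
V = -1790/2499 (V = -74*1/51 + 72*(1/98) = -74/51 + 36/49 = -1790/2499 ≈ -0.71629)
-(X + t*V) = -(-⅓ + 457*(-1790/2499)) = -(-⅓ - 818030/2499) = -1*(-818863/2499) = 818863/2499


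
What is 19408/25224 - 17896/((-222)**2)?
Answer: 5261408/12949371 ≈ 0.40631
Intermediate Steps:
19408/25224 - 17896/((-222)**2) = 19408*(1/25224) - 17896/49284 = 2426/3153 - 17896*1/49284 = 2426/3153 - 4474/12321 = 5261408/12949371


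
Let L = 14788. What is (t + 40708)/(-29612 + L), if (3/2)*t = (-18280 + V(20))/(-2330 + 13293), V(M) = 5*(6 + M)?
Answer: -55783713/20314439 ≈ -2.7460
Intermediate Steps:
V(M) = 30 + 5*M
t = -12100/10963 (t = 2*((-18280 + (30 + 5*20))/(-2330 + 13293))/3 = 2*((-18280 + (30 + 100))/10963)/3 = 2*((-18280 + 130)*(1/10963))/3 = 2*(-18150*1/10963)/3 = (⅔)*(-18150/10963) = -12100/10963 ≈ -1.1037)
(t + 40708)/(-29612 + L) = (-12100/10963 + 40708)/(-29612 + 14788) = (446269704/10963)/(-14824) = (446269704/10963)*(-1/14824) = -55783713/20314439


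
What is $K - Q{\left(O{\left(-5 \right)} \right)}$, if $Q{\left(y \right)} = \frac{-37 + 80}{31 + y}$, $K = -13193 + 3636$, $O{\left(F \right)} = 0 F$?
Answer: $- \frac{296310}{31} \approx -9558.4$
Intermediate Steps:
$O{\left(F \right)} = 0$
$K = -9557$
$Q{\left(y \right)} = \frac{43}{31 + y}$
$K - Q{\left(O{\left(-5 \right)} \right)} = -9557 - \frac{43}{31 + 0} = -9557 - \frac{43}{31} = - \frac{296310}{31}$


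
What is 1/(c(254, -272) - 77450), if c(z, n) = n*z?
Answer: -1/146538 ≈ -6.8242e-6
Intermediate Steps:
1/(c(254, -272) - 77450) = 1/(-272*254 - 77450) = 1/(-69088 - 77450) = 1/(-146538) = -1/146538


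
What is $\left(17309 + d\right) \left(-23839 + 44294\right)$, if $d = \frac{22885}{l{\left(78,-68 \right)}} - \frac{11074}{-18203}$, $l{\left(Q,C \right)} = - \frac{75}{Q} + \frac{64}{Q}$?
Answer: $- \frac{593746186136945}{200233} \approx -2.9653 \cdot 10^{9}$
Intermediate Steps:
$l{\left(Q,C \right)} = - \frac{11}{Q}$
$d = - \frac{32492779276}{200233}$ ($d = \frac{22885}{\left(-11\right) \frac{1}{78}} - \frac{11074}{-18203} = \frac{22885}{\left(-11\right) \frac{1}{78}} - - \frac{11074}{18203} = \frac{22885}{- \frac{11}{78}} + \frac{11074}{18203} = 22885 \left(- \frac{78}{11}\right) + \frac{11074}{18203} = - \frac{1785030}{11} + \frac{11074}{18203} = - \frac{32492779276}{200233} \approx -1.6227 \cdot 10^{5}$)
$\left(17309 + d\right) \left(-23839 + 44294\right) = \left(17309 - \frac{32492779276}{200233}\right) \left(-23839 + 44294\right) = \left(- \frac{29026946279}{200233}\right) 20455 = - \frac{593746186136945}{200233}$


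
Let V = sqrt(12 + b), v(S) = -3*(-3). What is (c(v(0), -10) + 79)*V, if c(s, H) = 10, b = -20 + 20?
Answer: 178*sqrt(3) ≈ 308.31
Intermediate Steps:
b = 0
v(S) = 9
V = 2*sqrt(3) (V = sqrt(12 + 0) = sqrt(12) = 2*sqrt(3) ≈ 3.4641)
(c(v(0), -10) + 79)*V = (10 + 79)*(2*sqrt(3)) = 89*(2*sqrt(3)) = 178*sqrt(3)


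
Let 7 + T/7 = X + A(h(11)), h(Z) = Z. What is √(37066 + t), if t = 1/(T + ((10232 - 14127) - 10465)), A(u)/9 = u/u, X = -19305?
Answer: √92024867531705/49827 ≈ 192.53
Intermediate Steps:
A(u) = 9 (A(u) = 9*(u/u) = 9*1 = 9)
T = -135121 (T = -49 + 7*(-19305 + 9) = -49 + 7*(-19296) = -49 - 135072 = -135121)
t = -1/149481 (t = 1/(-135121 + ((10232 - 14127) - 10465)) = 1/(-135121 + (-3895 - 10465)) = 1/(-135121 - 14360) = 1/(-149481) = -1/149481 ≈ -6.6898e-6)
√(37066 + t) = √(37066 - 1/149481) = √(5540662745/149481) = √92024867531705/49827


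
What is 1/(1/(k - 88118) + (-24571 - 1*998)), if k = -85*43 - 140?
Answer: -91913/2350123498 ≈ -3.9110e-5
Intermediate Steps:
k = -3795 (k = -3655 - 140 = -3795)
1/(1/(k - 88118) + (-24571 - 1*998)) = 1/(1/(-3795 - 88118) + (-24571 - 1*998)) = 1/(1/(-91913) + (-24571 - 998)) = 1/(-1/91913 - 25569) = 1/(-2350123498/91913) = -91913/2350123498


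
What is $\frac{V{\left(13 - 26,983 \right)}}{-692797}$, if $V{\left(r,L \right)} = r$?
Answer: $\frac{13}{692797} \approx 1.8765 \cdot 10^{-5}$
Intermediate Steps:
$\frac{V{\left(13 - 26,983 \right)}}{-692797} = \frac{13 - 26}{-692797} = \left(13 - 26\right) \left(- \frac{1}{692797}\right) = \left(-13\right) \left(- \frac{1}{692797}\right) = \frac{13}{692797}$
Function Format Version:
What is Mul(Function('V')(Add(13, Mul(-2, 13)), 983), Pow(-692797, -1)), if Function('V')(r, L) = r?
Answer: Rational(13, 692797) ≈ 1.8765e-5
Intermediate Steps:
Mul(Function('V')(Add(13, Mul(-2, 13)), 983), Pow(-692797, -1)) = Mul(Add(13, Mul(-2, 13)), Pow(-692797, -1)) = Mul(Add(13, -26), Rational(-1, 692797)) = Mul(-13, Rational(-1, 692797)) = Rational(13, 692797)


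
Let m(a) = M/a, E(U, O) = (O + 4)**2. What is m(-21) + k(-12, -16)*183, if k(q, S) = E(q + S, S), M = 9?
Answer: 184461/7 ≈ 26352.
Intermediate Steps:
E(U, O) = (4 + O)**2
k(q, S) = (4 + S)**2
m(a) = 9/a
m(-21) + k(-12, -16)*183 = 9/(-21) + (4 - 16)**2*183 = 9*(-1/21) + (-12)**2*183 = -3/7 + 144*183 = -3/7 + 26352 = 184461/7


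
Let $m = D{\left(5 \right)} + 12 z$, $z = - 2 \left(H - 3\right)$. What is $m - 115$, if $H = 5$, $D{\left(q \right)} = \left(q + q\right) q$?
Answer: $-113$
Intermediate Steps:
$D{\left(q \right)} = 2 q^{2}$ ($D{\left(q \right)} = 2 q q = 2 q^{2}$)
$z = -4$ ($z = - 2 \left(5 - 3\right) = \left(-2\right) 2 = -4$)
$m = 2$ ($m = 2 \cdot 5^{2} + 12 \left(-4\right) = 2 \cdot 25 - 48 = 50 - 48 = 2$)
$m - 115 = 2 - 115 = -113$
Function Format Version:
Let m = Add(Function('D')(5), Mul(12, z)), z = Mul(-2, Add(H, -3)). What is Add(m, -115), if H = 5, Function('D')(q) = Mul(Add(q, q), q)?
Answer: -113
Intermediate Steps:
Function('D')(q) = Mul(2, Pow(q, 2)) (Function('D')(q) = Mul(Mul(2, q), q) = Mul(2, Pow(q, 2)))
z = -4 (z = Mul(-2, Add(5, -3)) = Mul(-2, 2) = -4)
m = 2 (m = Add(Mul(2, Pow(5, 2)), Mul(12, -4)) = Add(Mul(2, 25), -48) = Add(50, -48) = 2)
Add(m, -115) = Add(2, -115) = -113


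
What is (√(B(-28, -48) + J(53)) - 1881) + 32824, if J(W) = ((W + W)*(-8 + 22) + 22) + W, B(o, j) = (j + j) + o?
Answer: 30943 + √1435 ≈ 30981.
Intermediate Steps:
B(o, j) = o + 2*j (B(o, j) = 2*j + o = o + 2*j)
J(W) = 22 + 29*W (J(W) = ((2*W)*14 + 22) + W = (28*W + 22) + W = (22 + 28*W) + W = 22 + 29*W)
(√(B(-28, -48) + J(53)) - 1881) + 32824 = (√((-28 + 2*(-48)) + (22 + 29*53)) - 1881) + 32824 = (√((-28 - 96) + (22 + 1537)) - 1881) + 32824 = (√(-124 + 1559) - 1881) + 32824 = (√1435 - 1881) + 32824 = (-1881 + √1435) + 32824 = 30943 + √1435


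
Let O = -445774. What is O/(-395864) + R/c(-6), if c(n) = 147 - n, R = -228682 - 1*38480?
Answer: -2516467013/1442076 ≈ -1745.0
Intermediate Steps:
R = -267162 (R = -228682 - 38480 = -267162)
O/(-395864) + R/c(-6) = -445774/(-395864) - 267162/(147 - 1*(-6)) = -445774*(-1/395864) - 267162/(147 + 6) = 31841/28276 - 267162/153 = 31841/28276 - 267162*1/153 = 31841/28276 - 89054/51 = -2516467013/1442076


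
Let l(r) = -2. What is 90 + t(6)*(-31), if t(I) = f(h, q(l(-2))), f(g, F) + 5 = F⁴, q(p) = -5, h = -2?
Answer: -19130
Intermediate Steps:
f(g, F) = -5 + F⁴
t(I) = 620 (t(I) = -5 + (-5)⁴ = -5 + 625 = 620)
90 + t(6)*(-31) = 90 + 620*(-31) = 90 - 19220 = -19130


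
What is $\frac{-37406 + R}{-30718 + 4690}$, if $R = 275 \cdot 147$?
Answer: $- \frac{3019}{26028} \approx -0.11599$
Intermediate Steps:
$R = 40425$
$\frac{-37406 + R}{-30718 + 4690} = \frac{-37406 + 40425}{-30718 + 4690} = \frac{3019}{-26028} = 3019 \left(- \frac{1}{26028}\right) = - \frac{3019}{26028}$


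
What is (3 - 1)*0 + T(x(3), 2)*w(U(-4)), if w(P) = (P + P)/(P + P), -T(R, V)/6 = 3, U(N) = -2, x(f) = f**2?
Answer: -18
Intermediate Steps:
T(R, V) = -18 (T(R, V) = -6*3 = -18)
w(P) = 1 (w(P) = (2*P)/((2*P)) = (2*P)*(1/(2*P)) = 1)
(3 - 1)*0 + T(x(3), 2)*w(U(-4)) = (3 - 1)*0 - 18*1 = 2*0 - 18 = 0 - 18 = -18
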